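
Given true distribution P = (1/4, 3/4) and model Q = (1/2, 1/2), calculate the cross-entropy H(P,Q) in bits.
1.0000 bits

Cross-entropy: H(P,Q) = -Σ p(x) log q(x)

Alternatively: H(P,Q) = H(P) + D_KL(P||Q)
H(P) = 0.8113 bits
D_KL(P||Q) = 0.1887 bits

H(P,Q) = 0.8113 + 0.1887 = 1.0000 bits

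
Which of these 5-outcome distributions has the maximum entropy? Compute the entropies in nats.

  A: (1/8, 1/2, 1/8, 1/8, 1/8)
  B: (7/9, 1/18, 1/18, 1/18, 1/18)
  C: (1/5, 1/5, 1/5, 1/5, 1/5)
C

For a discrete distribution over n outcomes, entropy is maximized by the uniform distribution.

Computing entropies:
H(A) = 1.3863 nats
H(B) = 0.8378 nats
H(C) = 1.6094 nats

The uniform distribution (where all probabilities equal 1/5) achieves the maximum entropy of log_e(5) = 1.6094 nats.

Distribution C has the highest entropy.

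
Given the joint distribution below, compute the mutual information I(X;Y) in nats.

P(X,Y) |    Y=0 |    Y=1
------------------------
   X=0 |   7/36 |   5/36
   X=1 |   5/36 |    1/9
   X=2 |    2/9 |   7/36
0.0009 nats

Mutual information: I(X;Y) = H(X) + H(Y) - H(X,Y)

Marginals:
P(X) = (1/3, 1/4, 5/12), H(X) = 1.0776 nats
P(Y) = (5/9, 4/9), H(Y) = 0.6870 nats

Joint entropy: H(X,Y) = 1.7636 nats

I(X;Y) = 1.0776 + 0.6870 - 1.7636 = 0.0009 nats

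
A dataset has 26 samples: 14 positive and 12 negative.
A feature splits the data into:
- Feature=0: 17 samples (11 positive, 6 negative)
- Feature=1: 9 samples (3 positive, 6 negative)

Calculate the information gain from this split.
0.0654 bits

Information Gain = H(Y) - H(Y|Feature)

Before split:
P(positive) = 14/26 = 0.5385
H(Y) = 0.9957 bits

After split:
Feature=0: H = 0.9367 bits (weight = 17/26)
Feature=1: H = 0.9183 bits (weight = 9/26)
H(Y|Feature) = (17/26)×0.9367 + (9/26)×0.9183 = 0.9303 bits

Information Gain = 0.9957 - 0.9303 = 0.0654 bits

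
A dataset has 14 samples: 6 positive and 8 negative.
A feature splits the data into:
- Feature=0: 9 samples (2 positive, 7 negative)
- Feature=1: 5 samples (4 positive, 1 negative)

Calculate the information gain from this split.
0.2361 bits

Information Gain = H(Y) - H(Y|Feature)

Before split:
P(positive) = 6/14 = 0.4286
H(Y) = 0.9852 bits

After split:
Feature=0: H = 0.7642 bits (weight = 9/14)
Feature=1: H = 0.7219 bits (weight = 5/14)
H(Y|Feature) = (9/14)×0.7642 + (5/14)×0.7219 = 0.7491 bits

Information Gain = 0.9852 - 0.7491 = 0.2361 bits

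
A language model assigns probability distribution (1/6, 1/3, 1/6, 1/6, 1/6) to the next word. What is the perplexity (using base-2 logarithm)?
4.7622

Perplexity is 2^H (or exp(H) for natural log).

First, H = -Σ p log p = 2.2516 bits
Perplexity = 2^2.2516 = 4.7622

Interpretation: The model's uncertainty is equivalent to choosing uniformly among 4.8 options.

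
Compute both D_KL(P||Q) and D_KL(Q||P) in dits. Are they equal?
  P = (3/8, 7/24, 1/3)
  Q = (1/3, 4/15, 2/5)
D_KL(P||Q) = 0.0041, D_KL(Q||P) = 0.0042

KL divergence is not symmetric: D_KL(P||Q) ≠ D_KL(Q||P) in general.

D_KL(P||Q) = 0.0041 dits
D_KL(Q||P) = 0.0042 dits

No, they are not equal!

This asymmetry is why KL divergence is not a true distance metric.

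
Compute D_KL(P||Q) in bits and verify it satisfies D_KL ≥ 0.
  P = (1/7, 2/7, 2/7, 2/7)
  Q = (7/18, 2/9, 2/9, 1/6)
0.2230 bits

KL divergence satisfies the Gibbs inequality: D_KL(P||Q) ≥ 0 for all distributions P, Q.

D_KL(P||Q) = Σ p(x) log(p(x)/q(x))
Term by term:
  x=0: 1/7 × log_2[(1/7)/(7/18)] = -0.2064
  x=1: 2/7 × log_2[(2/7)/(2/9)] = 0.1036
  x=2: 2/7 × log_2[(2/7)/(2/9)] = 0.1036
  x=3: 2/7 × log_2[(2/7)/(1/6)] = 0.2222
D_KL(P||Q) = 0.2230 bits

D_KL(P||Q) = 0.2230 ≥ 0 ✓

This non-negativity is a fundamental property: relative entropy cannot be negative because it measures how different Q is from P.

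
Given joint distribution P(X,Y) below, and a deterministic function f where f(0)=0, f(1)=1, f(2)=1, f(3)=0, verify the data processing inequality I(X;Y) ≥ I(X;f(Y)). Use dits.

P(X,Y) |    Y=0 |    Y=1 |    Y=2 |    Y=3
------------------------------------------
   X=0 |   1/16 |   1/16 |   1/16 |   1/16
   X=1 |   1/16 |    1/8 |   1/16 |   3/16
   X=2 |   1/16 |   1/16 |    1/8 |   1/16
I(X;Y) = 0.0212, I(X;f(Y)) = 0.0047, inequality holds: 0.0212 ≥ 0.0047

Data Processing Inequality: For any Markov chain X → Y → Z, we have I(X;Y) ≥ I(X;Z).

Here Z = f(Y) is a deterministic function of Y, forming X → Y → Z.

Original I(X;Y) = 0.0212 dits

After applying f:
P(X,Z) where Z=f(Y):
- P(X,Z=0) = P(X,Y=0) + P(X,Y=3)
- P(X,Z=1) = P(X,Y=1) + P(X,Y=2)

I(X;Z) = I(X;f(Y)) = 0.0047 dits

Verification: 0.0212 ≥ 0.0047 ✓

Information cannot be created by processing; the function f can only lose information about X.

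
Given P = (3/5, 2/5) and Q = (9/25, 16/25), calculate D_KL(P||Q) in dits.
0.0515 dits

KL divergence: D_KL(P||Q) = Σ p(x) log(p(x)/q(x))

Computing term by term:
  x=0: 3/5 × log_10[(3/5)/(9/25)] = 3/5 × 0.2218 = 0.1331
  x=1: 2/5 × log_10[(2/5)/(16/25)] = 2/5 × -0.2041 = -0.0816

D_KL(P||Q) = 0.0515 dits

Note: KL divergence is always non-negative and equals 0 iff P = Q.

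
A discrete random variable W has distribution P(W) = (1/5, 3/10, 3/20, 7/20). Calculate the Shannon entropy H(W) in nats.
1.3351 nats

Shannon entropy is H(X) = -Σ p(x) log p(x).

For P = (1/5, 3/10, 3/20, 7/20):
H = -1/5 × log_e(1/5) -3/10 × log_e(3/10) -3/20 × log_e(3/20) -7/20 × log_e(7/20)
H = 1.3351 nats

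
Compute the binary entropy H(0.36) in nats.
0.6534 nats

The binary entropy function is:
H(p) = -p log(p) - (1-p) log(1-p)

H(0.36) = -0.36 × log_e(0.36) - 0.64 × log_e(0.64)
H(0.36) = 0.6534 nats

Note: Binary entropy is maximized at p=0.5 (H=1 bit) and minimized at p=0 or p=1 (H=0).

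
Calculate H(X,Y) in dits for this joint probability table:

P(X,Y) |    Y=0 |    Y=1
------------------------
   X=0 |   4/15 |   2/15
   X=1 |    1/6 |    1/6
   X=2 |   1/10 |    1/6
0.7588 dits

Joint entropy is H(X,Y) = -Σ_{x,y} p(x,y) log p(x,y).

Summing over all non-zero entries:
H(X,Y) = -[4/15·log_10(4/15) + 2/15·log_10(2/15) + 1/6·log_10(1/6) + 1/6·log_10(1/6) + 1/10·log_10(1/10) + 1/6·log_10(1/6)]
H(X,Y) = 0.7588 dits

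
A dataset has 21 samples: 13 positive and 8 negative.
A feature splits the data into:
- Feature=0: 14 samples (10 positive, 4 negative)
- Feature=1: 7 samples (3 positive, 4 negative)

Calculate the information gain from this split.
0.0549 bits

Information Gain = H(Y) - H(Y|Feature)

Before split:
P(positive) = 13/21 = 0.6190
H(Y) = 0.9587 bits

After split:
Feature=0: H = 0.8631 bits (weight = 14/21)
Feature=1: H = 0.9852 bits (weight = 7/21)
H(Y|Feature) = (14/21)×0.8631 + (7/21)×0.9852 = 0.9038 bits

Information Gain = 0.9587 - 0.9038 = 0.0549 bits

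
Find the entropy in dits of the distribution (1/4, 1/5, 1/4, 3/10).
0.5977 dits

Shannon entropy is H(X) = -Σ p(x) log p(x).

For P = (1/4, 1/5, 1/4, 3/10):
H = -1/4 × log_10(1/4) -1/5 × log_10(1/5) -1/4 × log_10(1/4) -3/10 × log_10(3/10)
H = 0.5977 dits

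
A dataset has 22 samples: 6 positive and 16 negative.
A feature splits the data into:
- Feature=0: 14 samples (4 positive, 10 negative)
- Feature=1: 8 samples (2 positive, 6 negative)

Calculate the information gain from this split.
0.0011 bits

Information Gain = H(Y) - H(Y|Feature)

Before split:
P(positive) = 6/22 = 0.2727
H(Y) = 0.8454 bits

After split:
Feature=0: H = 0.8631 bits (weight = 14/22)
Feature=1: H = 0.8113 bits (weight = 8/22)
H(Y|Feature) = (14/22)×0.8631 + (8/22)×0.8113 = 0.8443 bits

Information Gain = 0.8454 - 0.8443 = 0.0011 bits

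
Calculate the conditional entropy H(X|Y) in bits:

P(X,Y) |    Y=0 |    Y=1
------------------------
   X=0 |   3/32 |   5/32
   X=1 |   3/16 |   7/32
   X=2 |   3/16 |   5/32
1.5452 bits

Using the chain rule: H(X|Y) = H(X,Y) - H(Y)

First, compute H(X,Y) = 2.5423 bits

Marginal P(Y) = (15/32, 17/32)
H(Y) = 0.9972 bits

H(X|Y) = H(X,Y) - H(Y) = 2.5423 - 0.9972 = 1.5452 bits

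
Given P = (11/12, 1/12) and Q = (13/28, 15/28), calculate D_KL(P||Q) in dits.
0.2035 dits

KL divergence: D_KL(P||Q) = Σ p(x) log(p(x)/q(x))

Computing term by term:
  x=0: 11/12 × log_10[(11/12)/(13/28)] = 11/12 × 0.2954 = 0.2708
  x=1: 1/12 × log_10[(1/12)/(15/28)] = 1/12 × -0.8081 = -0.0673

D_KL(P||Q) = 0.2035 dits

Note: KL divergence is always non-negative and equals 0 iff P = Q.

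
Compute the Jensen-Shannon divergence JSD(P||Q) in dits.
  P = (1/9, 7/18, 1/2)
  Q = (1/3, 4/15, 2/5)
0.0163 dits

Jensen-Shannon divergence is:
JSD(P||Q) = 0.5 × D_KL(P||M) + 0.5 × D_KL(Q||M)
where M = 0.5 × (P + Q) is the mixture distribution.

M = 0.5 × (1/9, 7/18, 1/2) + 0.5 × (1/3, 4/15, 2/5) = (2/9, 0.327778, 9/20)

D_KL(P||M) = 0.0183 dits
D_KL(Q||M) = 0.0143 dits

JSD(P||Q) = 0.5 × 0.0183 + 0.5 × 0.0143 = 0.0163 dits

Unlike KL divergence, JSD is symmetric and bounded: 0 ≤ JSD ≤ log(2).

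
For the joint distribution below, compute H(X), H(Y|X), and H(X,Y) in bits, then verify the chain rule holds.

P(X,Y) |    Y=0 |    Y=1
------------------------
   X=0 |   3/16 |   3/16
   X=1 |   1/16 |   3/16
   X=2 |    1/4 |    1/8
H(X,Y) = 2.4835, H(X) = 1.5613, H(Y|X) = 0.9222 (all in bits)

Chain rule: H(X,Y) = H(X) + H(Y|X)

Left side — joint entropy directly:
H(X,Y) = -Σ p(x,y) log p(x,y) = 2.4835 bits

Right side — compute H(Y|X) from the conditional distributions:
P(X) = (3/8, 1/4, 3/8), so H(X) = 1.5613 bits
H(Y|X) = Σ_x P(X=x) · H(Y|X=x):
  P(Y|X=0) = (1/2, 1/2), H(Y|X=0) = 1.0000, weight P(X=0) = 3/8
  P(Y|X=1) = (1/4, 3/4), H(Y|X=1) = 0.8113, weight P(X=1) = 1/4
  P(Y|X=2) = (2/3, 1/3), H(Y|X=2) = 0.9183, weight P(X=2) = 3/8
H(Y|X) = 0.9222 bits

H(X) + H(Y|X) = 1.5613 + 0.9222 = 2.4835 bits

Both sides equal 2.4835 bits. ✓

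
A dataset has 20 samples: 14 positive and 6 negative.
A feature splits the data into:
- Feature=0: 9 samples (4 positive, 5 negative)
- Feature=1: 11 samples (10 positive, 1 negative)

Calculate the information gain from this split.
0.1936 bits

Information Gain = H(Y) - H(Y|Feature)

Before split:
P(positive) = 14/20 = 0.7000
H(Y) = 0.8813 bits

After split:
Feature=0: H = 0.9911 bits (weight = 9/20)
Feature=1: H = 0.4395 bits (weight = 11/20)
H(Y|Feature) = (9/20)×0.9911 + (11/20)×0.4395 = 0.6877 bits

Information Gain = 0.8813 - 0.6877 = 0.1936 bits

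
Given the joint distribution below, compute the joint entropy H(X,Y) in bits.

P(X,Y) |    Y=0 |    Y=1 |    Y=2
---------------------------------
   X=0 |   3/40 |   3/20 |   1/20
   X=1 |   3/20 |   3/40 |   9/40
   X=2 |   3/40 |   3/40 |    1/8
3.0175 bits

Joint entropy is H(X,Y) = -Σ_{x,y} p(x,y) log p(x,y).

Summing over all non-zero entries:
H(X,Y) = -[3/40·log_2(3/40) + 3/20·log_2(3/20) + 1/20·log_2(1/20) + 3/20·log_2(3/20) + 3/40·log_2(3/40) + 9/40·log_2(9/40) + 3/40·log_2(3/40) + 3/40·log_2(3/40) + 1/8·log_2(1/8)]
H(X,Y) = 3.0175 bits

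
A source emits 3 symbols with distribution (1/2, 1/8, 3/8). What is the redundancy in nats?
0.1243 nats

Redundancy measures how far a source is from maximum entropy:
R = H_max - H(X)

Maximum entropy for 3 symbols: H_max = log_e(3) = 1.0986 nats
Actual entropy: H(X) = 0.9743 nats
Redundancy: R = 1.0986 - 0.9743 = 0.1243 nats

This redundancy represents potential for compression: the source could be compressed by 0.1243 nats per symbol.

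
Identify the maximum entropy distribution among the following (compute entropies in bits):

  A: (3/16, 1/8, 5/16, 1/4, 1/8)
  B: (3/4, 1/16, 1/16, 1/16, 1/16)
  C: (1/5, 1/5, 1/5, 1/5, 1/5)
C

For a discrete distribution over n outcomes, entropy is maximized by the uniform distribution.

Computing entropies:
H(A) = 2.2272 bits
H(B) = 1.3113 bits
H(C) = 2.3219 bits

The uniform distribution (where all probabilities equal 1/5) achieves the maximum entropy of log_2(5) = 2.3219 bits.

Distribution C has the highest entropy.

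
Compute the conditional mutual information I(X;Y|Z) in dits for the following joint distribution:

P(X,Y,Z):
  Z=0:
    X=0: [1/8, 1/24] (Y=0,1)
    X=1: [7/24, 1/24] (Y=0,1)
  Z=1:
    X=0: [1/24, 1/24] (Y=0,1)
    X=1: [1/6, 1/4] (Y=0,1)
0.0032 dits

Conditional mutual information: I(X;Y|Z) = H(X|Z) + H(Y|Z) - H(X,Y|Z)

H(Z) = 0.3010
H(X,Z) = 0.5371 → H(X|Z) = 0.2361
H(Y,Z) = 0.5464 → H(Y|Z) = 0.2453
H(X,Y,Z) = 0.7792 → H(X,Y|Z) = 0.4782

I(X;Y|Z) = 0.2361 + 0.2453 - 0.4782 = 0.0032 dits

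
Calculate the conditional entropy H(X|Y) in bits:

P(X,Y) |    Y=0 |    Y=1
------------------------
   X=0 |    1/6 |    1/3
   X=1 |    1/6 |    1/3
1.0000 bits

Using the chain rule: H(X|Y) = H(X,Y) - H(Y)

First, compute H(X,Y) = 1.9183 bits

Marginal P(Y) = (1/3, 2/3)
H(Y) = 0.9183 bits

H(X|Y) = H(X,Y) - H(Y) = 1.9183 - 0.9183 = 1.0000 bits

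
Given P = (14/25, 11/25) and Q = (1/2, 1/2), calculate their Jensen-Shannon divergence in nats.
0.0018 nats

Jensen-Shannon divergence is:
JSD(P||Q) = 0.5 × D_KL(P||M) + 0.5 × D_KL(Q||M)
where M = 0.5 × (P + Q) is the mixture distribution.

M = 0.5 × (14/25, 11/25) + 0.5 × (1/2, 1/2) = (0.53, 0.47)

D_KL(P||M) = 0.0018 nats
D_KL(Q||M) = 0.0018 nats

JSD(P||Q) = 0.5 × 0.0018 + 0.5 × 0.0018 = 0.0018 nats

Unlike KL divergence, JSD is symmetric and bounded: 0 ≤ JSD ≤ log(2).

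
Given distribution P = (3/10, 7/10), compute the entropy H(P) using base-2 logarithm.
0.8813 bits

Shannon entropy is H(X) = -Σ p(x) log p(x).

For P = (3/10, 7/10):
H = -3/10 × log_2(3/10) -7/10 × log_2(7/10)
H = 0.8813 bits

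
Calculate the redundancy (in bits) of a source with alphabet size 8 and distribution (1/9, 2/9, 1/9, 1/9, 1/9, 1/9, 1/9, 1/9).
0.0523 bits

Redundancy measures how far a source is from maximum entropy:
R = H_max - H(X)

Maximum entropy for 8 symbols: H_max = log_2(8) = 3.0000 bits
Actual entropy: H(X) = 2.9477 bits
Redundancy: R = 3.0000 - 2.9477 = 0.0523 bits

This redundancy represents potential for compression: the source could be compressed by 0.0523 bits per symbol.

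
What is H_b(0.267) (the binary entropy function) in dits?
0.2520 dits

The binary entropy function is:
H(p) = -p log(p) - (1-p) log(1-p)

H(0.267) = -0.267 × log_10(0.267) - 0.733 × log_10(0.733)
H(0.267) = 0.2520 dits

Note: Binary entropy is maximized at p=0.5 (H=1 bit) and minimized at p=0 or p=1 (H=0).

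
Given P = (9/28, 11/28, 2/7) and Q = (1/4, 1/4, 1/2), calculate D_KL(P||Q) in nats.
0.0985 nats

KL divergence: D_KL(P||Q) = Σ p(x) log(p(x)/q(x))

Computing term by term:
  x=0: 9/28 × log_e[(9/28)/(1/4)] = 9/28 × 0.2513 = 0.0808
  x=1: 11/28 × log_e[(11/28)/(1/4)] = 11/28 × 0.4520 = 0.1776
  x=2: 2/7 × log_e[(2/7)/(1/2)] = 2/7 × -0.5596 = -0.1599

D_KL(P||Q) = 0.0985 nats

Note: KL divergence is always non-negative and equals 0 iff P = Q.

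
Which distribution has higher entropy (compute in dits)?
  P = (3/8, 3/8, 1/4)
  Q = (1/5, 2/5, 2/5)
P

Computing entropies in dits:
H(P) = 0.4700
H(Q) = 0.4581

Distribution P has higher entropy.

Intuition: The distribution closer to uniform (more spread out) has higher entropy.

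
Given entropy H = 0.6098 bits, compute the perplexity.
1.5260

Perplexity is 2^H (or exp(H) for natural log).

H = 0.6098 bits
Perplexity = 2^0.6098 = 1.5260

Interpretation: The model's uncertainty is equivalent to choosing uniformly among 1.5 options.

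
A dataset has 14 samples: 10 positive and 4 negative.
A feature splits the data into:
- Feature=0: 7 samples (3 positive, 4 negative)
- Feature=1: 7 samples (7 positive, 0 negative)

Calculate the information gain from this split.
0.3705 bits

Information Gain = H(Y) - H(Y|Feature)

Before split:
P(positive) = 10/14 = 0.7143
H(Y) = 0.8631 bits

After split:
Feature=0: H = 0.9852 bits (weight = 7/14)
Feature=1: H = 0.0000 bits (weight = 7/14)
H(Y|Feature) = (7/14)×0.9852 + (7/14)×0.0000 = 0.4926 bits

Information Gain = 0.8631 - 0.4926 = 0.3705 bits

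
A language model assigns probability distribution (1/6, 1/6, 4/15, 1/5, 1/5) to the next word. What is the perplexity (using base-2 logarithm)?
4.9209

Perplexity is 2^H (or exp(H) for natural log).

First, H = -Σ p log p = 2.2989 bits
Perplexity = 2^2.2989 = 4.9209

Interpretation: The model's uncertainty is equivalent to choosing uniformly among 4.9 options.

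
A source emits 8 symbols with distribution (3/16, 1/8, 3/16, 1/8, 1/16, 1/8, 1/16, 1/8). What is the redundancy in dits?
0.0284 dits

Redundancy measures how far a source is from maximum entropy:
R = H_max - H(X)

Maximum entropy for 8 symbols: H_max = log_10(8) = 0.9031 dits
Actual entropy: H(X) = 0.8747 dits
Redundancy: R = 0.9031 - 0.8747 = 0.0284 dits

This redundancy represents potential for compression: the source could be compressed by 0.0284 dits per symbol.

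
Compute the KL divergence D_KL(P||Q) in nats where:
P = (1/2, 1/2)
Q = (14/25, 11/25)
0.0073 nats

KL divergence: D_KL(P||Q) = Σ p(x) log(p(x)/q(x))

Computing term by term:
  x=0: 1/2 × log_e[(1/2)/(14/25)] = 1/2 × -0.1133 = -0.0567
  x=1: 1/2 × log_e[(1/2)/(11/25)] = 1/2 × 0.1278 = 0.0639

D_KL(P||Q) = 0.0073 nats

Note: KL divergence is always non-negative and equals 0 iff P = Q.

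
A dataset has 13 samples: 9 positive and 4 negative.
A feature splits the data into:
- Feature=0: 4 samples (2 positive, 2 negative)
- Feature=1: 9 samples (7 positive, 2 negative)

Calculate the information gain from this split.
0.0537 bits

Information Gain = H(Y) - H(Y|Feature)

Before split:
P(positive) = 9/13 = 0.6923
H(Y) = 0.8905 bits

After split:
Feature=0: H = 1.0000 bits (weight = 4/13)
Feature=1: H = 0.7642 bits (weight = 9/13)
H(Y|Feature) = (4/13)×1.0000 + (9/13)×0.7642 = 0.8368 bits

Information Gain = 0.8905 - 0.8368 = 0.0537 bits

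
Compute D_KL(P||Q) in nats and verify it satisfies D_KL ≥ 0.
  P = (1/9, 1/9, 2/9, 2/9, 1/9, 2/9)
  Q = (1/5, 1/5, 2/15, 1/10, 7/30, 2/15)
0.1914 nats

KL divergence satisfies the Gibbs inequality: D_KL(P||Q) ≥ 0 for all distributions P, Q.

D_KL(P||Q) = Σ p(x) log(p(x)/q(x))
Term by term:
  x=0: 1/9 × log_e[(1/9)/(1/5)] = -0.0653
  x=1: 1/9 × log_e[(1/9)/(1/5)] = -0.0653
  x=2: 2/9 × log_e[(2/9)/(2/15)] = 0.1135
  x=3: 2/9 × log_e[(2/9)/(1/10)] = 0.1774
  x=4: 1/9 × log_e[(1/9)/(7/30)] = -0.0824
  x=5: 2/9 × log_e[(2/9)/(2/15)] = 0.1135
D_KL(P||Q) = 0.1914 nats

D_KL(P||Q) = 0.1914 ≥ 0 ✓

This non-negativity is a fundamental property: relative entropy cannot be negative because it measures how different Q is from P.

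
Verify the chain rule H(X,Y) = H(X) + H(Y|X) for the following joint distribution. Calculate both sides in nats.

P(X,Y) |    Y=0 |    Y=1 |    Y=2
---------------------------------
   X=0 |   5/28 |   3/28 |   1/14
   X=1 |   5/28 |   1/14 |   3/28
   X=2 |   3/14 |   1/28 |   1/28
H(X,Y) = 2.0390, H(X) = 1.0934, H(Y|X) = 0.9456 (all in nats)

Chain rule: H(X,Y) = H(X) + H(Y|X)

Left side — joint entropy directly:
H(X,Y) = -Σ p(x,y) log p(x,y) = 2.0390 nats

Right side — compute H(Y|X) from the conditional distributions:
P(X) = (5/14, 5/14, 2/7), so H(X) = 1.0934 nats
H(Y|X) = Σ_x P(X=x) · H(Y|X=x):
  P(Y|X=0) = (1/2, 3/10, 1/5), H(Y|X=0) = 1.0297, weight P(X=0) = 5/14
  P(Y|X=1) = (1/2, 1/5, 3/10), H(Y|X=1) = 1.0297, weight P(X=1) = 5/14
  P(Y|X=2) = (3/4, 1/8, 1/8), H(Y|X=2) = 0.7356, weight P(X=2) = 2/7
H(Y|X) = 0.9456 nats

H(X) + H(Y|X) = 1.0934 + 0.9456 = 2.0390 nats

Both sides equal 2.0390 nats. ✓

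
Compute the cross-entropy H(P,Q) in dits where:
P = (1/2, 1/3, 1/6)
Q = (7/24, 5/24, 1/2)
0.5448 dits

Cross-entropy: H(P,Q) = -Σ p(x) log q(x)

Alternatively: H(P,Q) = H(P) + D_KL(P||Q)
H(P) = 0.4392 dits
D_KL(P||Q) = 0.1056 dits

H(P,Q) = 0.4392 + 0.1056 = 0.5448 dits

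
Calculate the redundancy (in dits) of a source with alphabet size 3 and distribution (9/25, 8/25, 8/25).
0.0007 dits

Redundancy measures how far a source is from maximum entropy:
R = H_max - H(X)

Maximum entropy for 3 symbols: H_max = log_10(3) = 0.4771 dits
Actual entropy: H(X) = 0.4764 dits
Redundancy: R = 0.4771 - 0.4764 = 0.0007 dits

This redundancy represents potential for compression: the source could be compressed by 0.0007 dits per symbol.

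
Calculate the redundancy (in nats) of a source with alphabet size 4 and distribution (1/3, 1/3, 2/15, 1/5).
0.0633 nats

Redundancy measures how far a source is from maximum entropy:
R = H_max - H(X)

Maximum entropy for 4 symbols: H_max = log_e(4) = 1.3863 nats
Actual entropy: H(X) = 1.3229 nats
Redundancy: R = 1.3863 - 1.3229 = 0.0633 nats

This redundancy represents potential for compression: the source could be compressed by 0.0633 nats per symbol.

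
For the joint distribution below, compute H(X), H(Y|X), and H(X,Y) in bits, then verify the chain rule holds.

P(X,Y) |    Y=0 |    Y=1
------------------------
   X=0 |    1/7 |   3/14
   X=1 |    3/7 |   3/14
H(X,Y) = 1.8774, H(X) = 0.9403, H(Y|X) = 0.9371 (all in bits)

Chain rule: H(X,Y) = H(X) + H(Y|X)

Left side — joint entropy directly:
H(X,Y) = -Σ p(x,y) log p(x,y) = 1.8774 bits

Right side — compute H(Y|X) from the conditional distributions:
P(X) = (5/14, 9/14), so H(X) = 0.9403 bits
H(Y|X) = Σ_x P(X=x) · H(Y|X=x):
  P(Y|X=0) = (2/5, 3/5), H(Y|X=0) = 0.9710, weight P(X=0) = 5/14
  P(Y|X=1) = (2/3, 1/3), H(Y|X=1) = 0.9183, weight P(X=1) = 9/14
H(Y|X) = 0.9371 bits

H(X) + H(Y|X) = 0.9403 + 0.9371 = 1.8774 bits

Both sides equal 1.8774 bits. ✓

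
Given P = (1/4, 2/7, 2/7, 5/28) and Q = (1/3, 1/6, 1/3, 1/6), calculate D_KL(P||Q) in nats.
0.0504 nats

KL divergence: D_KL(P||Q) = Σ p(x) log(p(x)/q(x))

Computing term by term:
  x=0: 1/4 × log_e[(1/4)/(1/3)] = 1/4 × -0.2877 = -0.0719
  x=1: 2/7 × log_e[(2/7)/(1/6)] = 2/7 × 0.5390 = 0.1540
  x=2: 2/7 × log_e[(2/7)/(1/3)] = 2/7 × -0.1542 = -0.0440
  x=3: 5/28 × log_e[(5/28)/(1/6)] = 5/28 × 0.0690 = 0.0123

D_KL(P||Q) = 0.0504 nats

Note: KL divergence is always non-negative and equals 0 iff P = Q.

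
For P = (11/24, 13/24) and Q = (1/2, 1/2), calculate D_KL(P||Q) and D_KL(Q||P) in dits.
D_KL(P||Q) = 0.0015, D_KL(Q||P) = 0.0015

KL divergence is not symmetric: D_KL(P||Q) ≠ D_KL(Q||P) in general.

D_KL(P||Q) = 0.0015 dits
D_KL(Q||P) = 0.0015 dits

In this case they happen to be equal (to 4 decimal places).

This asymmetry is why KL divergence is not a true distance metric.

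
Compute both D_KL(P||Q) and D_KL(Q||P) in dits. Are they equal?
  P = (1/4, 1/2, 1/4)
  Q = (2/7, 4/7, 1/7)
D_KL(P||Q) = 0.0173, D_KL(Q||P) = 0.0150

KL divergence is not symmetric: D_KL(P||Q) ≠ D_KL(Q||P) in general.

D_KL(P||Q) = 0.0173 dits
D_KL(Q||P) = 0.0150 dits

No, they are not equal!

This asymmetry is why KL divergence is not a true distance metric.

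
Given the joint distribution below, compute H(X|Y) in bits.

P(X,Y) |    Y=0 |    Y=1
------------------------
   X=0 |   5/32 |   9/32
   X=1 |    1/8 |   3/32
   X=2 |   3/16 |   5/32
1.5024 bits

Using the chain rule: H(X|Y) = H(X,Y) - H(Y)

First, compute H(X,Y) = 2.4996 bits

Marginal P(Y) = (15/32, 17/32)
H(Y) = 0.9972 bits

H(X|Y) = H(X,Y) - H(Y) = 2.4996 - 0.9972 = 1.5024 bits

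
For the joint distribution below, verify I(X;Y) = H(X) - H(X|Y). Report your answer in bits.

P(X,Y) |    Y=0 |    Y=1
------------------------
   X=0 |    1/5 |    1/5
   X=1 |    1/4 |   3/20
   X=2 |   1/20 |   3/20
I(X;Y) = 0.0560 bits

Mutual information has multiple equivalent forms:
- I(X;Y) = H(X) - H(X|Y)
- I(X;Y) = H(Y) - H(Y|X)
- I(X;Y) = H(X) + H(Y) - H(X,Y)

Computing all quantities:
H(X) = 1.5219, H(Y) = 1.0000, H(X,Y) = 2.4660
H(X|Y) = 1.4660, H(Y|X) = 0.9440

Verification:
H(X) - H(X|Y) = 1.5219 - 1.4660 = 0.0560
H(Y) - H(Y|X) = 1.0000 - 0.9440 = 0.0560
H(X) + H(Y) - H(X,Y) = 1.5219 + 1.0000 - 2.4660 = 0.0560

All forms give I(X;Y) = 0.0560 bits. ✓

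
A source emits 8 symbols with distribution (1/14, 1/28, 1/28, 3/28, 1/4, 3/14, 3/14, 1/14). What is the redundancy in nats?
0.2183 nats

Redundancy measures how far a source is from maximum entropy:
R = H_max - H(X)

Maximum entropy for 8 symbols: H_max = log_e(8) = 2.0794 nats
Actual entropy: H(X) = 1.8611 nats
Redundancy: R = 2.0794 - 1.8611 = 0.2183 nats

This redundancy represents potential for compression: the source could be compressed by 0.2183 nats per symbol.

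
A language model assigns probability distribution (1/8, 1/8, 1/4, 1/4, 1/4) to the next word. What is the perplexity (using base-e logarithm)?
4.7568

Perplexity is e^H (or exp(H) for natural log).

First, H = -Σ p log p = 1.5596 nats
Perplexity = e^1.5596 = 4.7568

Interpretation: The model's uncertainty is equivalent to choosing uniformly among 4.8 options.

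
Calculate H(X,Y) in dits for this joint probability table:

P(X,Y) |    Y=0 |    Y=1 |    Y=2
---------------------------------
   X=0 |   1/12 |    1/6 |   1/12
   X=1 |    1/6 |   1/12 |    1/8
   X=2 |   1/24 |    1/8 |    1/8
0.9253 dits

Joint entropy is H(X,Y) = -Σ_{x,y} p(x,y) log p(x,y).

Summing over all non-zero entries:
H(X,Y) = -[1/12·log_10(1/12) + 1/6·log_10(1/6) + 1/12·log_10(1/12) + 1/6·log_10(1/6) + 1/12·log_10(1/12) + 1/8·log_10(1/8) + 1/24·log_10(1/24) + 1/8·log_10(1/8) + 1/8·log_10(1/8)]
H(X,Y) = 0.9253 dits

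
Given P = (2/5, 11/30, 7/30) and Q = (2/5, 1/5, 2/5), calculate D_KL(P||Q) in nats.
0.0965 nats

KL divergence: D_KL(P||Q) = Σ p(x) log(p(x)/q(x))

Computing term by term:
  x=0: 2/5 × log_e[(2/5)/(2/5)] = 2/5 × 0.0000 = 0.0000
  x=1: 11/30 × log_e[(11/30)/(1/5)] = 11/30 × 0.6061 = 0.2222
  x=2: 7/30 × log_e[(7/30)/(2/5)] = 7/30 × -0.5390 = -0.1258

D_KL(P||Q) = 0.0965 nats

Note: KL divergence is always non-negative and equals 0 iff P = Q.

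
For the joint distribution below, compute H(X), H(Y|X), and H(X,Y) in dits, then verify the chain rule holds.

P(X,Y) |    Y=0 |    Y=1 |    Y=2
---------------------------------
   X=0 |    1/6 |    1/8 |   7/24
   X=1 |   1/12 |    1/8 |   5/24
H(X,Y) = 0.7434, H(X) = 0.2950, H(Y|X) = 0.4484 (all in dits)

Chain rule: H(X,Y) = H(X) + H(Y|X)

Left side — joint entropy directly:
H(X,Y) = -Σ p(x,y) log p(x,y) = 0.7434 dits

Right side — compute H(Y|X) from the conditional distributions:
P(X) = (7/12, 5/12), so H(X) = 0.2950 dits
H(Y|X) = Σ_x P(X=x) · H(Y|X=x):
  P(Y|X=0) = (2/7, 3/14, 1/2), H(Y|X=0) = 0.4493, weight P(X=0) = 7/12
  P(Y|X=1) = (1/5, 3/10, 1/2), H(Y|X=1) = 0.4472, weight P(X=1) = 5/12
H(Y|X) = 0.4484 dits

H(X) + H(Y|X) = 0.2950 + 0.4484 = 0.7434 dits

Both sides equal 0.7434 dits. ✓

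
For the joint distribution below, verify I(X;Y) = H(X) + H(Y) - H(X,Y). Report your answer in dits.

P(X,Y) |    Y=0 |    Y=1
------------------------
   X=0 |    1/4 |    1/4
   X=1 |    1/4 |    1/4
I(X;Y) = 0.0000 dits

Mutual information has multiple equivalent forms:
- I(X;Y) = H(X) - H(X|Y)
- I(X;Y) = H(Y) - H(Y|X)
- I(X;Y) = H(X) + H(Y) - H(X,Y)

Computing all quantities:
H(X) = 0.3010, H(Y) = 0.3010, H(X,Y) = 0.6021
H(X|Y) = 0.3010, H(Y|X) = 0.3010

Verification:
H(X) - H(X|Y) = 0.3010 - 0.3010 = 0.0000
H(Y) - H(Y|X) = 0.3010 - 0.3010 = 0.0000
H(X) + H(Y) - H(X,Y) = 0.3010 + 0.3010 - 0.6021 = 0.0000

All forms give I(X;Y) = 0.0000 dits. ✓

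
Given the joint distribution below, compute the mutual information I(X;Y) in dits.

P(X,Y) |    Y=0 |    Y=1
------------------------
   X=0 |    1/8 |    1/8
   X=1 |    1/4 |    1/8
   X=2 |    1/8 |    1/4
0.0184 dits

Mutual information: I(X;Y) = H(X) + H(Y) - H(X,Y)

Marginals:
P(X) = (1/4, 3/8, 3/8), H(X) = 0.4700 dits
P(Y) = (1/2, 1/2), H(Y) = 0.3010 dits

Joint entropy: H(X,Y) = 0.7526 dits

I(X;Y) = 0.4700 + 0.3010 - 0.7526 = 0.0184 dits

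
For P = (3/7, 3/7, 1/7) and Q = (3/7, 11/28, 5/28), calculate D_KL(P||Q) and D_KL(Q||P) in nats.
D_KL(P||Q) = 0.0054, D_KL(Q||P) = 0.0057

KL divergence is not symmetric: D_KL(P||Q) ≠ D_KL(Q||P) in general.

D_KL(P||Q) = 0.0054 nats
D_KL(Q||P) = 0.0057 nats

No, they are not equal!

This asymmetry is why KL divergence is not a true distance metric.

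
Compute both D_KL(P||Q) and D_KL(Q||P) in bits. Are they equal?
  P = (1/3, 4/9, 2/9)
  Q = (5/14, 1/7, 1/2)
D_KL(P||Q) = 0.4346, D_KL(Q||P) = 0.3866

KL divergence is not symmetric: D_KL(P||Q) ≠ D_KL(Q||P) in general.

D_KL(P||Q) = 0.4346 bits
D_KL(Q||P) = 0.3866 bits

No, they are not equal!

This asymmetry is why KL divergence is not a true distance metric.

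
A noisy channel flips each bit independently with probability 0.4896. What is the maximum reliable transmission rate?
0.0003 bits

For a binary symmetric channel (BSC) with error probability p:
Capacity C = 1 - H(p) bits per symbol

where H(p) = -p log₂(p) - (1-p) log₂(1-p) is the binary entropy function.

H(0.4896) = 0.9997 bits
C = 1 - 0.9997 = 0.0003 bits per symbol

This means we can reliably transmit up to 0.0003 bits of information per channel use.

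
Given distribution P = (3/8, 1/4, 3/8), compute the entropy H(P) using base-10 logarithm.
0.4700 dits

Shannon entropy is H(X) = -Σ p(x) log p(x).

For P = (3/8, 1/4, 3/8):
H = -3/8 × log_10(3/8) -1/4 × log_10(1/4) -3/8 × log_10(3/8)
H = 0.4700 dits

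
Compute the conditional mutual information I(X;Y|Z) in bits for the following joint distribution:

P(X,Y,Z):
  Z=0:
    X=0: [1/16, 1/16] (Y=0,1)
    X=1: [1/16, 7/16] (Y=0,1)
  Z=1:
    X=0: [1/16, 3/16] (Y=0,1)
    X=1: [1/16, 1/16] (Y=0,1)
0.0710 bits

Conditional mutual information: I(X;Y|Z) = H(X|Z) + H(Y|Z) - H(X,Y|Z)

H(Z) = 0.9544
H(X,Z) = 1.7500 → H(X|Z) = 0.7956
H(Y,Z) = 1.7500 → H(Y|Z) = 0.7956
H(X,Y,Z) = 2.4746 → H(X,Y|Z) = 1.5202

I(X;Y|Z) = 0.7956 + 0.7956 - 1.5202 = 0.0710 bits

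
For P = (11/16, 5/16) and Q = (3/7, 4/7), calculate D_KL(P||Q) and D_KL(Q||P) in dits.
D_KL(P||Q) = 0.0592, D_KL(Q||P) = 0.0618

KL divergence is not symmetric: D_KL(P||Q) ≠ D_KL(Q||P) in general.

D_KL(P||Q) = 0.0592 dits
D_KL(Q||P) = 0.0618 dits

No, they are not equal!

This asymmetry is why KL divergence is not a true distance metric.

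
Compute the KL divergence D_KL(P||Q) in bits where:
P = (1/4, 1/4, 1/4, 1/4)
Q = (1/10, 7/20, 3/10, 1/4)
0.1434 bits

KL divergence: D_KL(P||Q) = Σ p(x) log(p(x)/q(x))

Computing term by term:
  x=0: 1/4 × log_2[(1/4)/(1/10)] = 1/4 × 1.3219 = 0.3305
  x=1: 1/4 × log_2[(1/4)/(7/20)] = 1/4 × -0.4854 = -0.1214
  x=2: 1/4 × log_2[(1/4)/(3/10)] = 1/4 × -0.2630 = -0.0658
  x=3: 1/4 × log_2[(1/4)/(1/4)] = 1/4 × 0.0000 = 0.0000

D_KL(P||Q) = 0.1434 bits

Note: KL divergence is always non-negative and equals 0 iff P = Q.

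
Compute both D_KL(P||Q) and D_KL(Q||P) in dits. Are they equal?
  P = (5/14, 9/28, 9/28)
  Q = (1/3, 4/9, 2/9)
D_KL(P||Q) = 0.0170, D_KL(Q||P) = 0.0169

KL divergence is not symmetric: D_KL(P||Q) ≠ D_KL(Q||P) in general.

D_KL(P||Q) = 0.0170 dits
D_KL(Q||P) = 0.0169 dits

No, they are not equal!

This asymmetry is why KL divergence is not a true distance metric.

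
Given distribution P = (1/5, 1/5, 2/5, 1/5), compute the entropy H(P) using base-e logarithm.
1.3322 nats

Shannon entropy is H(X) = -Σ p(x) log p(x).

For P = (1/5, 1/5, 2/5, 1/5):
H = -1/5 × log_e(1/5) -1/5 × log_e(1/5) -2/5 × log_e(2/5) -1/5 × log_e(1/5)
H = 1.3322 nats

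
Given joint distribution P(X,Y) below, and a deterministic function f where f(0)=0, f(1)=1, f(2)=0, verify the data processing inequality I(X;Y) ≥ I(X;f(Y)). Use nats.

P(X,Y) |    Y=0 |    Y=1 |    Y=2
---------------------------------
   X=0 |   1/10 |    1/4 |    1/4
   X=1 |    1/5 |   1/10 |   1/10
I(X;Y) = 0.0633, I(X;f(Y)) = 0.0150, inequality holds: 0.0633 ≥ 0.0150

Data Processing Inequality: For any Markov chain X → Y → Z, we have I(X;Y) ≥ I(X;Z).

Here Z = f(Y) is a deterministic function of Y, forming X → Y → Z.

Original I(X;Y) = 0.0633 nats

After applying f:
P(X,Z) where Z=f(Y):
- P(X,Z=0) = P(X,Y=0) + P(X,Y=2)
- P(X,Z=1) = P(X,Y=1)

I(X;Z) = I(X;f(Y)) = 0.0150 nats

Verification: 0.0633 ≥ 0.0150 ✓

Information cannot be created by processing; the function f can only lose information about X.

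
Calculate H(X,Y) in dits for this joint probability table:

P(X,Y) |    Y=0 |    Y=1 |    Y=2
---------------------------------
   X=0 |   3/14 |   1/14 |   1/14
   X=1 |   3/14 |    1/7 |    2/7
0.7266 dits

Joint entropy is H(X,Y) = -Σ_{x,y} p(x,y) log p(x,y).

Summing over all non-zero entries:
H(X,Y) = -[3/14·log_10(3/14) + 1/14·log_10(1/14) + 1/14·log_10(1/14) + 3/14·log_10(3/14) + 1/7·log_10(1/7) + 2/7·log_10(2/7)]
H(X,Y) = 0.7266 dits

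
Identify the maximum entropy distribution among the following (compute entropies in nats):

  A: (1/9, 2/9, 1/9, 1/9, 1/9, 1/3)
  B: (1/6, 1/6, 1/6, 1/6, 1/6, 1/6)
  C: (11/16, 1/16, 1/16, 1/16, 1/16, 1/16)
B

For a discrete distribution over n outcomes, entropy is maximized by the uniform distribution.

Computing entropies:
H(A) = 1.6770 nats
H(B) = 1.7918 nats
H(C) = 1.1240 nats

The uniform distribution (where all probabilities equal 1/6) achieves the maximum entropy of log_e(6) = 1.7918 nats.

Distribution B has the highest entropy.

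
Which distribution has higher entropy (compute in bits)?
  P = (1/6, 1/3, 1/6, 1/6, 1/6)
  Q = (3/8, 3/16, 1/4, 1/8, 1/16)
P

Computing entropies in bits:
H(P) = 2.2516
H(Q) = 2.1085

Distribution P has higher entropy.

Intuition: The distribution closer to uniform (more spread out) has higher entropy.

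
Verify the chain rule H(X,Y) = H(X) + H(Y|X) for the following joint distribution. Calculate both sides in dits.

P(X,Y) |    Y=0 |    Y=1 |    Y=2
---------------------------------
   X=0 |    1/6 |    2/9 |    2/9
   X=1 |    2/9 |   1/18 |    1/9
H(X,Y) = 0.7409, H(X) = 0.2902, H(Y|X) = 0.4507 (all in dits)

Chain rule: H(X,Y) = H(X) + H(Y|X)

Left side — joint entropy directly:
H(X,Y) = -Σ p(x,y) log p(x,y) = 0.7409 dits

Right side — compute H(Y|X) from the conditional distributions:
P(X) = (11/18, 7/18), so H(X) = 0.2902 dits
H(Y|X) = Σ_x P(X=x) · H(Y|X=x):
  P(Y|X=0) = (3/11, 4/11, 4/11), H(Y|X=0) = 0.4734, weight P(X=0) = 11/18
  P(Y|X=1) = (4/7, 1/7, 2/7), H(Y|X=1) = 0.4151, weight P(X=1) = 7/18
H(Y|X) = 0.4507 dits

H(X) + H(Y|X) = 0.2902 + 0.4507 = 0.7409 dits

Both sides equal 0.7409 dits. ✓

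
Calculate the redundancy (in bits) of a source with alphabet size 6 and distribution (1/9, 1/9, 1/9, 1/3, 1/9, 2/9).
0.1656 bits

Redundancy measures how far a source is from maximum entropy:
R = H_max - H(X)

Maximum entropy for 6 symbols: H_max = log_2(6) = 2.5850 bits
Actual entropy: H(X) = 2.4194 bits
Redundancy: R = 2.5850 - 2.4194 = 0.1656 bits

This redundancy represents potential for compression: the source could be compressed by 0.1656 bits per symbol.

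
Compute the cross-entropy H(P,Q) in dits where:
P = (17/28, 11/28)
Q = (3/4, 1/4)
0.3124 dits

Cross-entropy: H(P,Q) = -Σ p(x) log q(x)

Alternatively: H(P,Q) = H(P) + D_KL(P||Q)
H(P) = 0.2910 dits
D_KL(P||Q) = 0.0214 dits

H(P,Q) = 0.2910 + 0.0214 = 0.3124 dits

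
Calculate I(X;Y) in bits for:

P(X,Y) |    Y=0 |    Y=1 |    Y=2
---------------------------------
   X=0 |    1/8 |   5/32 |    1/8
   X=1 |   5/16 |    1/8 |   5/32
0.0394 bits

Mutual information: I(X;Y) = H(X) + H(Y) - H(X,Y)

Marginals:
P(X) = (13/32, 19/32), H(X) = 0.9745 bits
P(Y) = (7/16, 9/32, 9/32), H(Y) = 1.5512 bits

Joint entropy: H(X,Y) = 2.4863 bits

I(X;Y) = 0.9745 + 1.5512 - 2.4863 = 0.0394 bits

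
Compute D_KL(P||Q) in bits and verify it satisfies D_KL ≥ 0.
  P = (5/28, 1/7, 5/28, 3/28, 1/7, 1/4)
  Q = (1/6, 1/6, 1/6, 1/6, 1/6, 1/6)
0.0500 bits

KL divergence satisfies the Gibbs inequality: D_KL(P||Q) ≥ 0 for all distributions P, Q.

D_KL(P||Q) = Σ p(x) log(p(x)/q(x))
Term by term:
  x=0: 5/28 × log_2[(5/28)/(1/6)] = 0.0178
  x=1: 1/7 × log_2[(1/7)/(1/6)] = -0.0318
  x=2: 5/28 × log_2[(5/28)/(1/6)] = 0.0178
  x=3: 3/28 × log_2[(3/28)/(1/6)] = -0.0683
  x=4: 1/7 × log_2[(1/7)/(1/6)] = -0.0318
  x=5: 1/4 × log_2[(1/4)/(1/6)] = 0.1462
D_KL(P||Q) = 0.0500 bits

D_KL(P||Q) = 0.0500 ≥ 0 ✓

This non-negativity is a fundamental property: relative entropy cannot be negative because it measures how different Q is from P.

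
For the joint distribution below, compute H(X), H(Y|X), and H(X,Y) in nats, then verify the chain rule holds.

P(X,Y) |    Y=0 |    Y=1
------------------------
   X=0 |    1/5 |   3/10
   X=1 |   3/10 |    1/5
H(X,Y) = 1.3662, H(X) = 0.6931, H(Y|X) = 0.6730 (all in nats)

Chain rule: H(X,Y) = H(X) + H(Y|X)

Left side — joint entropy directly:
H(X,Y) = -Σ p(x,y) log p(x,y) = 1.3662 nats

Right side — compute H(Y|X) from the conditional distributions:
P(X) = (1/2, 1/2), so H(X) = 0.6931 nats
H(Y|X) = Σ_x P(X=x) · H(Y|X=x):
  P(Y|X=0) = (2/5, 3/5), H(Y|X=0) = 0.6730, weight P(X=0) = 1/2
  P(Y|X=1) = (3/5, 2/5), H(Y|X=1) = 0.6730, weight P(X=1) = 1/2
H(Y|X) = 0.6730 nats

H(X) + H(Y|X) = 0.6931 + 0.6730 = 1.3662 nats

Both sides equal 1.3662 nats. ✓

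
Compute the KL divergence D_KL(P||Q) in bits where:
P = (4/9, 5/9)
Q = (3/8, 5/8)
0.0145 bits

KL divergence: D_KL(P||Q) = Σ p(x) log(p(x)/q(x))

Computing term by term:
  x=0: 4/9 × log_2[(4/9)/(3/8)] = 4/9 × 0.2451 = 0.1089
  x=1: 5/9 × log_2[(5/9)/(5/8)] = 5/9 × -0.1699 = -0.0944

D_KL(P||Q) = 0.0145 bits

Note: KL divergence is always non-negative and equals 0 iff P = Q.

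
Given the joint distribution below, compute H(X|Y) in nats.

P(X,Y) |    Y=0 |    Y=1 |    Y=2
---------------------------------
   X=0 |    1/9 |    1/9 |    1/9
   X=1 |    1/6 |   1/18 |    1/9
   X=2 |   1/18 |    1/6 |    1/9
1.0405 nats

Using the chain rule: H(X|Y) = H(X,Y) - H(Y)

First, compute H(X,Y) = 2.1391 nats

Marginal P(Y) = (1/3, 1/3, 1/3)
H(Y) = 1.0986 nats

H(X|Y) = H(X,Y) - H(Y) = 2.1391 - 1.0986 = 1.0405 nats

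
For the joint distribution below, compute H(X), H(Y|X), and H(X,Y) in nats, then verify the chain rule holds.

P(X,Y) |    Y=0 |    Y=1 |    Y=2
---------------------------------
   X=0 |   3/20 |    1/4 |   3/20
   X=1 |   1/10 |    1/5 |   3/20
H(X,Y) = 1.7524, H(X) = 0.6881, H(Y|X) = 1.0643 (all in nats)

Chain rule: H(X,Y) = H(X) + H(Y|X)

Left side — joint entropy directly:
H(X,Y) = -Σ p(x,y) log p(x,y) = 1.7524 nats

Right side — compute H(Y|X) from the conditional distributions:
P(X) = (11/20, 9/20), so H(X) = 0.6881 nats
H(Y|X) = Σ_x P(X=x) · H(Y|X=x):
  P(Y|X=0) = (3/11, 5/11, 3/11), H(Y|X=0) = 1.0671, weight P(X=0) = 11/20
  P(Y|X=1) = (2/9, 4/9, 1/3), H(Y|X=1) = 1.0609, weight P(X=1) = 9/20
H(Y|X) = 1.0643 nats

H(X) + H(Y|X) = 0.6881 + 1.0643 = 1.7524 nats

Both sides equal 1.7524 nats. ✓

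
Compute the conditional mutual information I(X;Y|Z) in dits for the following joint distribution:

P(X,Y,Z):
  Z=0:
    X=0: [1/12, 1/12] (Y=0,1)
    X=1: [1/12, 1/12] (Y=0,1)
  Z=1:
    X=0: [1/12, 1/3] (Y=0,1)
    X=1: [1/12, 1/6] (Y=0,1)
0.0032 dits

Conditional mutual information: I(X;Y|Z) = H(X|Z) + H(Y|Z) - H(X,Y|Z)

H(Z) = 0.2764
H(X,Z) = 0.5683 → H(X|Z) = 0.2919
H(Y,Z) = 0.5396 → H(Y|Z) = 0.2632
H(X,Y,Z) = 0.8283 → H(X,Y|Z) = 0.5519

I(X;Y|Z) = 0.2919 + 0.2632 - 0.5519 = 0.0032 dits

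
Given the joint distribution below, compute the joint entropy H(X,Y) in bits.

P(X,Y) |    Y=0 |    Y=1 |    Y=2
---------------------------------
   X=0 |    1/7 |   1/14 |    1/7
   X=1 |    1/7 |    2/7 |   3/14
2.4677 bits

Joint entropy is H(X,Y) = -Σ_{x,y} p(x,y) log p(x,y).

Summing over all non-zero entries:
H(X,Y) = -[1/7·log_2(1/7) + 1/14·log_2(1/14) + 1/7·log_2(1/7) + 1/7·log_2(1/7) + 2/7·log_2(2/7) + 3/14·log_2(3/14)]
H(X,Y) = 2.4677 bits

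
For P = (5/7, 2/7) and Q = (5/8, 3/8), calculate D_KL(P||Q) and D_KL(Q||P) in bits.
D_KL(P||Q) = 0.0255, D_KL(Q||P) = 0.0267

KL divergence is not symmetric: D_KL(P||Q) ≠ D_KL(Q||P) in general.

D_KL(P||Q) = 0.0255 bits
D_KL(Q||P) = 0.0267 bits

No, they are not equal!

This asymmetry is why KL divergence is not a true distance metric.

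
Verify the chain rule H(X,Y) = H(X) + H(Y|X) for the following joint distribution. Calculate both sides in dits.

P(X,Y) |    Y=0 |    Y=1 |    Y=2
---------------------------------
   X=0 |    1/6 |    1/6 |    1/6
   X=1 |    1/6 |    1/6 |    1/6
H(X,Y) = 0.7782, H(X) = 0.3010, H(Y|X) = 0.4771 (all in dits)

Chain rule: H(X,Y) = H(X) + H(Y|X)

Left side — joint entropy directly:
H(X,Y) = -Σ p(x,y) log p(x,y) = 0.7782 dits

Right side — compute H(Y|X) from the conditional distributions:
P(X) = (1/2, 1/2), so H(X) = 0.3010 dits
H(Y|X) = Σ_x P(X=x) · H(Y|X=x):
  P(Y|X=0) = (1/3, 1/3, 1/3), H(Y|X=0) = 0.4771, weight P(X=0) = 1/2
  P(Y|X=1) = (1/3, 1/3, 1/3), H(Y|X=1) = 0.4771, weight P(X=1) = 1/2
H(Y|X) = 0.4771 dits

H(X) + H(Y|X) = 0.3010 + 0.4771 = 0.7782 dits

Both sides equal 0.7782 dits. ✓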